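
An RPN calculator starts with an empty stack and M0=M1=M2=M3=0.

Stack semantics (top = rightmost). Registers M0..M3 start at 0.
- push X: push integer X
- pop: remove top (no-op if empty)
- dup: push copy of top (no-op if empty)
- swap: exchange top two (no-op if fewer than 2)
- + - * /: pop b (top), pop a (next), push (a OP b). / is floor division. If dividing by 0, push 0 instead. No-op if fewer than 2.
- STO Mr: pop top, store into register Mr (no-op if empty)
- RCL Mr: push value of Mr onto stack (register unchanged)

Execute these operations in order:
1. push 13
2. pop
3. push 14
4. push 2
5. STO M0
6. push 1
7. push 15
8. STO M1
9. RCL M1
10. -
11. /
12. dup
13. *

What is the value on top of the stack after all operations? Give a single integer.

After op 1 (push 13): stack=[13] mem=[0,0,0,0]
After op 2 (pop): stack=[empty] mem=[0,0,0,0]
After op 3 (push 14): stack=[14] mem=[0,0,0,0]
After op 4 (push 2): stack=[14,2] mem=[0,0,0,0]
After op 5 (STO M0): stack=[14] mem=[2,0,0,0]
After op 6 (push 1): stack=[14,1] mem=[2,0,0,0]
After op 7 (push 15): stack=[14,1,15] mem=[2,0,0,0]
After op 8 (STO M1): stack=[14,1] mem=[2,15,0,0]
After op 9 (RCL M1): stack=[14,1,15] mem=[2,15,0,0]
After op 10 (-): stack=[14,-14] mem=[2,15,0,0]
After op 11 (/): stack=[-1] mem=[2,15,0,0]
After op 12 (dup): stack=[-1,-1] mem=[2,15,0,0]
After op 13 (*): stack=[1] mem=[2,15,0,0]

Answer: 1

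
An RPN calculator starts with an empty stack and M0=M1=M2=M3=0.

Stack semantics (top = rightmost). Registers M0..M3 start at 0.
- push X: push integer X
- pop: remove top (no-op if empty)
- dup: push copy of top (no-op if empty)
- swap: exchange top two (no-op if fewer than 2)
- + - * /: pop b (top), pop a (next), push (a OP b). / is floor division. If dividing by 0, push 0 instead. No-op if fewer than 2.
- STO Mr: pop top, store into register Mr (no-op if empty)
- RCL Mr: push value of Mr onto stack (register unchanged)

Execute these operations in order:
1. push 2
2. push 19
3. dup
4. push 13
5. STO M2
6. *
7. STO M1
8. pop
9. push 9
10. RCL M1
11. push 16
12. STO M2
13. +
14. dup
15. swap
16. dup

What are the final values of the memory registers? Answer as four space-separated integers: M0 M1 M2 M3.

Answer: 0 361 16 0

Derivation:
After op 1 (push 2): stack=[2] mem=[0,0,0,0]
After op 2 (push 19): stack=[2,19] mem=[0,0,0,0]
After op 3 (dup): stack=[2,19,19] mem=[0,0,0,0]
After op 4 (push 13): stack=[2,19,19,13] mem=[0,0,0,0]
After op 5 (STO M2): stack=[2,19,19] mem=[0,0,13,0]
After op 6 (*): stack=[2,361] mem=[0,0,13,0]
After op 7 (STO M1): stack=[2] mem=[0,361,13,0]
After op 8 (pop): stack=[empty] mem=[0,361,13,0]
After op 9 (push 9): stack=[9] mem=[0,361,13,0]
After op 10 (RCL M1): stack=[9,361] mem=[0,361,13,0]
After op 11 (push 16): stack=[9,361,16] mem=[0,361,13,0]
After op 12 (STO M2): stack=[9,361] mem=[0,361,16,0]
After op 13 (+): stack=[370] mem=[0,361,16,0]
After op 14 (dup): stack=[370,370] mem=[0,361,16,0]
After op 15 (swap): stack=[370,370] mem=[0,361,16,0]
After op 16 (dup): stack=[370,370,370] mem=[0,361,16,0]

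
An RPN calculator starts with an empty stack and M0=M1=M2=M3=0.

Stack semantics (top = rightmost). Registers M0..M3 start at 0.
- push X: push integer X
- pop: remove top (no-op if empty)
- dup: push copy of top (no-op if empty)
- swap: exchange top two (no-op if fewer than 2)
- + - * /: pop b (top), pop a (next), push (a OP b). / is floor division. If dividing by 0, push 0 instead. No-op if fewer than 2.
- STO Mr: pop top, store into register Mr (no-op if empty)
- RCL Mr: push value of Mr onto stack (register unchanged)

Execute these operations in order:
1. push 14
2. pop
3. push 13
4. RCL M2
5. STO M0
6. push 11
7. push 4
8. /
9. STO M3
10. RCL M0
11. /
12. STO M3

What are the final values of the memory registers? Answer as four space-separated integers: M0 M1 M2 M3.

After op 1 (push 14): stack=[14] mem=[0,0,0,0]
After op 2 (pop): stack=[empty] mem=[0,0,0,0]
After op 3 (push 13): stack=[13] mem=[0,0,0,0]
After op 4 (RCL M2): stack=[13,0] mem=[0,0,0,0]
After op 5 (STO M0): stack=[13] mem=[0,0,0,0]
After op 6 (push 11): stack=[13,11] mem=[0,0,0,0]
After op 7 (push 4): stack=[13,11,4] mem=[0,0,0,0]
After op 8 (/): stack=[13,2] mem=[0,0,0,0]
After op 9 (STO M3): stack=[13] mem=[0,0,0,2]
After op 10 (RCL M0): stack=[13,0] mem=[0,0,0,2]
After op 11 (/): stack=[0] mem=[0,0,0,2]
After op 12 (STO M3): stack=[empty] mem=[0,0,0,0]

Answer: 0 0 0 0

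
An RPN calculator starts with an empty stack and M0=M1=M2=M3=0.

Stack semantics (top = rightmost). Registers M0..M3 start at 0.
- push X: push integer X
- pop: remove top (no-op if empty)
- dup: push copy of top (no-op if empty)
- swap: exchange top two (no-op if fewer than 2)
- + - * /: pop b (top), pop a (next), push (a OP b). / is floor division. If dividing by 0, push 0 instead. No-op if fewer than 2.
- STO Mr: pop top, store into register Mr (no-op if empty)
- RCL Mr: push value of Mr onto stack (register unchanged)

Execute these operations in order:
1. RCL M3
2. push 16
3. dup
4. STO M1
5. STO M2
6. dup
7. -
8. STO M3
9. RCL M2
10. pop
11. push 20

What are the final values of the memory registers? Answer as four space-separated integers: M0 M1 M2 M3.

After op 1 (RCL M3): stack=[0] mem=[0,0,0,0]
After op 2 (push 16): stack=[0,16] mem=[0,0,0,0]
After op 3 (dup): stack=[0,16,16] mem=[0,0,0,0]
After op 4 (STO M1): stack=[0,16] mem=[0,16,0,0]
After op 5 (STO M2): stack=[0] mem=[0,16,16,0]
After op 6 (dup): stack=[0,0] mem=[0,16,16,0]
After op 7 (-): stack=[0] mem=[0,16,16,0]
After op 8 (STO M3): stack=[empty] mem=[0,16,16,0]
After op 9 (RCL M2): stack=[16] mem=[0,16,16,0]
After op 10 (pop): stack=[empty] mem=[0,16,16,0]
After op 11 (push 20): stack=[20] mem=[0,16,16,0]

Answer: 0 16 16 0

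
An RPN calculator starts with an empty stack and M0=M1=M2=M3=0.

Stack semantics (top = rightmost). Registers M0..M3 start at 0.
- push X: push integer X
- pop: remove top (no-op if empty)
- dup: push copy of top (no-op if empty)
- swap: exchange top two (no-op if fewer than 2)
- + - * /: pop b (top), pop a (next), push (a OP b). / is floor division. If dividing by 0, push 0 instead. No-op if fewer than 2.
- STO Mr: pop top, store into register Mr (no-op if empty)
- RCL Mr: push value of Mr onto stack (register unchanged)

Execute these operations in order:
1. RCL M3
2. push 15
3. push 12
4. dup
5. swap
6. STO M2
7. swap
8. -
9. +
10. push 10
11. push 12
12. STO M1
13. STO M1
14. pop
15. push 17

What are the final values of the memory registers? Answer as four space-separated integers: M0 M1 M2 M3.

Answer: 0 10 12 0

Derivation:
After op 1 (RCL M3): stack=[0] mem=[0,0,0,0]
After op 2 (push 15): stack=[0,15] mem=[0,0,0,0]
After op 3 (push 12): stack=[0,15,12] mem=[0,0,0,0]
After op 4 (dup): stack=[0,15,12,12] mem=[0,0,0,0]
After op 5 (swap): stack=[0,15,12,12] mem=[0,0,0,0]
After op 6 (STO M2): stack=[0,15,12] mem=[0,0,12,0]
After op 7 (swap): stack=[0,12,15] mem=[0,0,12,0]
After op 8 (-): stack=[0,-3] mem=[0,0,12,0]
After op 9 (+): stack=[-3] mem=[0,0,12,0]
After op 10 (push 10): stack=[-3,10] mem=[0,0,12,0]
After op 11 (push 12): stack=[-3,10,12] mem=[0,0,12,0]
After op 12 (STO M1): stack=[-3,10] mem=[0,12,12,0]
After op 13 (STO M1): stack=[-3] mem=[0,10,12,0]
After op 14 (pop): stack=[empty] mem=[0,10,12,0]
After op 15 (push 17): stack=[17] mem=[0,10,12,0]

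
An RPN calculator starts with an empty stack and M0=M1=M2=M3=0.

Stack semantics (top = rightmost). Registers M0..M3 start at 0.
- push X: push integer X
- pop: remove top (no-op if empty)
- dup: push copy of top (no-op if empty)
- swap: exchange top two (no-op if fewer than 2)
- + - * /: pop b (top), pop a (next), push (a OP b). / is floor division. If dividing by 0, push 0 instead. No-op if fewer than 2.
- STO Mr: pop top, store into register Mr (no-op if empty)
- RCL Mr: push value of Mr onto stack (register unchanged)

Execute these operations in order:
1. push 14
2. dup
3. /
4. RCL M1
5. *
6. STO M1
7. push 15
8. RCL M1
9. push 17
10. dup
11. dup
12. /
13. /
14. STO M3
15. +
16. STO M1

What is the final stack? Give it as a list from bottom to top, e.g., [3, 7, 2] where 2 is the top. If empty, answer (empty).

Answer: (empty)

Derivation:
After op 1 (push 14): stack=[14] mem=[0,0,0,0]
After op 2 (dup): stack=[14,14] mem=[0,0,0,0]
After op 3 (/): stack=[1] mem=[0,0,0,0]
After op 4 (RCL M1): stack=[1,0] mem=[0,0,0,0]
After op 5 (*): stack=[0] mem=[0,0,0,0]
After op 6 (STO M1): stack=[empty] mem=[0,0,0,0]
After op 7 (push 15): stack=[15] mem=[0,0,0,0]
After op 8 (RCL M1): stack=[15,0] mem=[0,0,0,0]
After op 9 (push 17): stack=[15,0,17] mem=[0,0,0,0]
After op 10 (dup): stack=[15,0,17,17] mem=[0,0,0,0]
After op 11 (dup): stack=[15,0,17,17,17] mem=[0,0,0,0]
After op 12 (/): stack=[15,0,17,1] mem=[0,0,0,0]
After op 13 (/): stack=[15,0,17] mem=[0,0,0,0]
After op 14 (STO M3): stack=[15,0] mem=[0,0,0,17]
After op 15 (+): stack=[15] mem=[0,0,0,17]
After op 16 (STO M1): stack=[empty] mem=[0,15,0,17]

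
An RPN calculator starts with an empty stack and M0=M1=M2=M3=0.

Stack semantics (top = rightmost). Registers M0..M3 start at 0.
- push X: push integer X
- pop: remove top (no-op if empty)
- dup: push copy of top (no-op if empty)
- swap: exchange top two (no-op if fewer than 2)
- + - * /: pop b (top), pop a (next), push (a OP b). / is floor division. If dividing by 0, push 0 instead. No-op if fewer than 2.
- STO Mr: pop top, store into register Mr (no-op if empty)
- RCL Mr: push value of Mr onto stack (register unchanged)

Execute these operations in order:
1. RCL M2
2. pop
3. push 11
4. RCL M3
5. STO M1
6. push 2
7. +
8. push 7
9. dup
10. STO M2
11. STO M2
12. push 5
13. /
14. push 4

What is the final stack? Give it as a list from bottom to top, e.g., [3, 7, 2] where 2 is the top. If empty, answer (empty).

Answer: [2, 4]

Derivation:
After op 1 (RCL M2): stack=[0] mem=[0,0,0,0]
After op 2 (pop): stack=[empty] mem=[0,0,0,0]
After op 3 (push 11): stack=[11] mem=[0,0,0,0]
After op 4 (RCL M3): stack=[11,0] mem=[0,0,0,0]
After op 5 (STO M1): stack=[11] mem=[0,0,0,0]
After op 6 (push 2): stack=[11,2] mem=[0,0,0,0]
After op 7 (+): stack=[13] mem=[0,0,0,0]
After op 8 (push 7): stack=[13,7] mem=[0,0,0,0]
After op 9 (dup): stack=[13,7,7] mem=[0,0,0,0]
After op 10 (STO M2): stack=[13,7] mem=[0,0,7,0]
After op 11 (STO M2): stack=[13] mem=[0,0,7,0]
After op 12 (push 5): stack=[13,5] mem=[0,0,7,0]
After op 13 (/): stack=[2] mem=[0,0,7,0]
After op 14 (push 4): stack=[2,4] mem=[0,0,7,0]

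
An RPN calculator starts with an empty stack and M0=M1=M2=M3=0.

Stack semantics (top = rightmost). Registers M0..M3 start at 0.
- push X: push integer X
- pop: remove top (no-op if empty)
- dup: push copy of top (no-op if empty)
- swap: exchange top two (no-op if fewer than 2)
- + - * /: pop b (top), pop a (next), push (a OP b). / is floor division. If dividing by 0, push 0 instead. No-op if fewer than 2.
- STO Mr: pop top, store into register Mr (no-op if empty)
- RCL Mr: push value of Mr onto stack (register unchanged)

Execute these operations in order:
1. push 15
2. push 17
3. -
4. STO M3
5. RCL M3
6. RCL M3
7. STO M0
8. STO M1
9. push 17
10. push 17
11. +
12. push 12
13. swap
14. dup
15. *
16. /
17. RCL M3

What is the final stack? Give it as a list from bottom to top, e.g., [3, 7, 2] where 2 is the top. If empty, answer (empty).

After op 1 (push 15): stack=[15] mem=[0,0,0,0]
After op 2 (push 17): stack=[15,17] mem=[0,0,0,0]
After op 3 (-): stack=[-2] mem=[0,0,0,0]
After op 4 (STO M3): stack=[empty] mem=[0,0,0,-2]
After op 5 (RCL M3): stack=[-2] mem=[0,0,0,-2]
After op 6 (RCL M3): stack=[-2,-2] mem=[0,0,0,-2]
After op 7 (STO M0): stack=[-2] mem=[-2,0,0,-2]
After op 8 (STO M1): stack=[empty] mem=[-2,-2,0,-2]
After op 9 (push 17): stack=[17] mem=[-2,-2,0,-2]
After op 10 (push 17): stack=[17,17] mem=[-2,-2,0,-2]
After op 11 (+): stack=[34] mem=[-2,-2,0,-2]
After op 12 (push 12): stack=[34,12] mem=[-2,-2,0,-2]
After op 13 (swap): stack=[12,34] mem=[-2,-2,0,-2]
After op 14 (dup): stack=[12,34,34] mem=[-2,-2,0,-2]
After op 15 (*): stack=[12,1156] mem=[-2,-2,0,-2]
After op 16 (/): stack=[0] mem=[-2,-2,0,-2]
After op 17 (RCL M3): stack=[0,-2] mem=[-2,-2,0,-2]

Answer: [0, -2]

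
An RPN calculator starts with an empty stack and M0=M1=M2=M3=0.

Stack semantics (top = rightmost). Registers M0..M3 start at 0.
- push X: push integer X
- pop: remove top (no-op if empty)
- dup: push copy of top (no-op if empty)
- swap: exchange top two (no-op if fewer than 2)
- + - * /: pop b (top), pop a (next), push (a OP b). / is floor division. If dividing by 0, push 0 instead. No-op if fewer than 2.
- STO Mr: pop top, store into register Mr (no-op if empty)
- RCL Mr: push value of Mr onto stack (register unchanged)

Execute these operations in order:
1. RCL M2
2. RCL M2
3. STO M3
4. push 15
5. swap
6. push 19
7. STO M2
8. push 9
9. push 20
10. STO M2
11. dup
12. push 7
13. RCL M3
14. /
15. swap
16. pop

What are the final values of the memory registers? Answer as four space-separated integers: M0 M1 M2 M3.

After op 1 (RCL M2): stack=[0] mem=[0,0,0,0]
After op 2 (RCL M2): stack=[0,0] mem=[0,0,0,0]
After op 3 (STO M3): stack=[0] mem=[0,0,0,0]
After op 4 (push 15): stack=[0,15] mem=[0,0,0,0]
After op 5 (swap): stack=[15,0] mem=[0,0,0,0]
After op 6 (push 19): stack=[15,0,19] mem=[0,0,0,0]
After op 7 (STO M2): stack=[15,0] mem=[0,0,19,0]
After op 8 (push 9): stack=[15,0,9] mem=[0,0,19,0]
After op 9 (push 20): stack=[15,0,9,20] mem=[0,0,19,0]
After op 10 (STO M2): stack=[15,0,9] mem=[0,0,20,0]
After op 11 (dup): stack=[15,0,9,9] mem=[0,0,20,0]
After op 12 (push 7): stack=[15,0,9,9,7] mem=[0,0,20,0]
After op 13 (RCL M3): stack=[15,0,9,9,7,0] mem=[0,0,20,0]
After op 14 (/): stack=[15,0,9,9,0] mem=[0,0,20,0]
After op 15 (swap): stack=[15,0,9,0,9] mem=[0,0,20,0]
After op 16 (pop): stack=[15,0,9,0] mem=[0,0,20,0]

Answer: 0 0 20 0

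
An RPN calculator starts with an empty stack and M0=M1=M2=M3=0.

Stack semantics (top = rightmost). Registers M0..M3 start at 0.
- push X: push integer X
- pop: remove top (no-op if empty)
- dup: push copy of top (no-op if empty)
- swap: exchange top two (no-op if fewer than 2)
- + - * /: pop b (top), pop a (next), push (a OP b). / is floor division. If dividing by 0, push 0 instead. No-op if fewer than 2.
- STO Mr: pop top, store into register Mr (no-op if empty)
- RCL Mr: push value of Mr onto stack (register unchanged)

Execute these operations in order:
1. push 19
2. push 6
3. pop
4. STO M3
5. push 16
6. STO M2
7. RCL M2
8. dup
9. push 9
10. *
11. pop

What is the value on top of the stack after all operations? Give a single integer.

After op 1 (push 19): stack=[19] mem=[0,0,0,0]
After op 2 (push 6): stack=[19,6] mem=[0,0,0,0]
After op 3 (pop): stack=[19] mem=[0,0,0,0]
After op 4 (STO M3): stack=[empty] mem=[0,0,0,19]
After op 5 (push 16): stack=[16] mem=[0,0,0,19]
After op 6 (STO M2): stack=[empty] mem=[0,0,16,19]
After op 7 (RCL M2): stack=[16] mem=[0,0,16,19]
After op 8 (dup): stack=[16,16] mem=[0,0,16,19]
After op 9 (push 9): stack=[16,16,9] mem=[0,0,16,19]
After op 10 (*): stack=[16,144] mem=[0,0,16,19]
After op 11 (pop): stack=[16] mem=[0,0,16,19]

Answer: 16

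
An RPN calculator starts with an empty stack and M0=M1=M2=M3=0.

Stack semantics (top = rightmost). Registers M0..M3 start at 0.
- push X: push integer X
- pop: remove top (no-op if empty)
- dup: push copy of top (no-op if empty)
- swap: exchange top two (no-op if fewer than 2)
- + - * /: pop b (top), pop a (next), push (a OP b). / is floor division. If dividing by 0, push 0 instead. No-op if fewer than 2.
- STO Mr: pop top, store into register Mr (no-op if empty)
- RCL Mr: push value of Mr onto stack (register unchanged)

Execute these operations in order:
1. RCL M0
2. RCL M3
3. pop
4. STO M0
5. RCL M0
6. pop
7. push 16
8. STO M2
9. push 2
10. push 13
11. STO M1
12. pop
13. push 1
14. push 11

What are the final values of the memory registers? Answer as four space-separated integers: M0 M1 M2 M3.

Answer: 0 13 16 0

Derivation:
After op 1 (RCL M0): stack=[0] mem=[0,0,0,0]
After op 2 (RCL M3): stack=[0,0] mem=[0,0,0,0]
After op 3 (pop): stack=[0] mem=[0,0,0,0]
After op 4 (STO M0): stack=[empty] mem=[0,0,0,0]
After op 5 (RCL M0): stack=[0] mem=[0,0,0,0]
After op 6 (pop): stack=[empty] mem=[0,0,0,0]
After op 7 (push 16): stack=[16] mem=[0,0,0,0]
After op 8 (STO M2): stack=[empty] mem=[0,0,16,0]
After op 9 (push 2): stack=[2] mem=[0,0,16,0]
After op 10 (push 13): stack=[2,13] mem=[0,0,16,0]
After op 11 (STO M1): stack=[2] mem=[0,13,16,0]
After op 12 (pop): stack=[empty] mem=[0,13,16,0]
After op 13 (push 1): stack=[1] mem=[0,13,16,0]
After op 14 (push 11): stack=[1,11] mem=[0,13,16,0]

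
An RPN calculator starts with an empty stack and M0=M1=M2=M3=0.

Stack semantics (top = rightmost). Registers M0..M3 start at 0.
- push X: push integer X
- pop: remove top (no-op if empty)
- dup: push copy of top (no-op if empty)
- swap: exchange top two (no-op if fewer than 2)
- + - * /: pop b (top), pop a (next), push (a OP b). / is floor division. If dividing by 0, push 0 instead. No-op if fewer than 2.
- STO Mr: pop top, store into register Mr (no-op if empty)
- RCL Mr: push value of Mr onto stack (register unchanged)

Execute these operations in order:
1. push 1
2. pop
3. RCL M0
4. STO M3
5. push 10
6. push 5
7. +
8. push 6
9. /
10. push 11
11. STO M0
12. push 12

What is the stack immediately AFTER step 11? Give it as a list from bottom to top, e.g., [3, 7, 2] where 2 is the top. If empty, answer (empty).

After op 1 (push 1): stack=[1] mem=[0,0,0,0]
After op 2 (pop): stack=[empty] mem=[0,0,0,0]
After op 3 (RCL M0): stack=[0] mem=[0,0,0,0]
After op 4 (STO M3): stack=[empty] mem=[0,0,0,0]
After op 5 (push 10): stack=[10] mem=[0,0,0,0]
After op 6 (push 5): stack=[10,5] mem=[0,0,0,0]
After op 7 (+): stack=[15] mem=[0,0,0,0]
After op 8 (push 6): stack=[15,6] mem=[0,0,0,0]
After op 9 (/): stack=[2] mem=[0,0,0,0]
After op 10 (push 11): stack=[2,11] mem=[0,0,0,0]
After op 11 (STO M0): stack=[2] mem=[11,0,0,0]

[2]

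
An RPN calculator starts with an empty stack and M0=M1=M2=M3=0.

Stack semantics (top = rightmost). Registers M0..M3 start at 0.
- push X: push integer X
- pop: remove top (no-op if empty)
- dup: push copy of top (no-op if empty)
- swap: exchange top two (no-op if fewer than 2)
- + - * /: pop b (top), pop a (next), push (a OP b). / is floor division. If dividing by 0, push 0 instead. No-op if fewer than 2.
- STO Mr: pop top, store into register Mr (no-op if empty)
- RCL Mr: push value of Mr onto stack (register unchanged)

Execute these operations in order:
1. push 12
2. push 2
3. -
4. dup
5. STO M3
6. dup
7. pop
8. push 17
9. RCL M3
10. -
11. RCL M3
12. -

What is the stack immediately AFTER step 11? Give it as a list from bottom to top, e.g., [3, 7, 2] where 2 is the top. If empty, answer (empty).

After op 1 (push 12): stack=[12] mem=[0,0,0,0]
After op 2 (push 2): stack=[12,2] mem=[0,0,0,0]
After op 3 (-): stack=[10] mem=[0,0,0,0]
After op 4 (dup): stack=[10,10] mem=[0,0,0,0]
After op 5 (STO M3): stack=[10] mem=[0,0,0,10]
After op 6 (dup): stack=[10,10] mem=[0,0,0,10]
After op 7 (pop): stack=[10] mem=[0,0,0,10]
After op 8 (push 17): stack=[10,17] mem=[0,0,0,10]
After op 9 (RCL M3): stack=[10,17,10] mem=[0,0,0,10]
After op 10 (-): stack=[10,7] mem=[0,0,0,10]
After op 11 (RCL M3): stack=[10,7,10] mem=[0,0,0,10]

[10, 7, 10]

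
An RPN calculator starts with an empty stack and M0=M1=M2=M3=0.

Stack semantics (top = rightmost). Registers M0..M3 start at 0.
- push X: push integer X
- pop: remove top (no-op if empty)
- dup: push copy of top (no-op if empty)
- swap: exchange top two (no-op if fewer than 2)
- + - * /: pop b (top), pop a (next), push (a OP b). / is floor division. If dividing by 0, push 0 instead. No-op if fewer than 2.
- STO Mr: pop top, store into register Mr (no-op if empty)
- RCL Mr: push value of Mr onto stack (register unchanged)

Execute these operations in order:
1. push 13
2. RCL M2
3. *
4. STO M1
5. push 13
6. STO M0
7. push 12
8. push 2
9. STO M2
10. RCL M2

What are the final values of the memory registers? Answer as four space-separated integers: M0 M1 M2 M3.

Answer: 13 0 2 0

Derivation:
After op 1 (push 13): stack=[13] mem=[0,0,0,0]
After op 2 (RCL M2): stack=[13,0] mem=[0,0,0,0]
After op 3 (*): stack=[0] mem=[0,0,0,0]
After op 4 (STO M1): stack=[empty] mem=[0,0,0,0]
After op 5 (push 13): stack=[13] mem=[0,0,0,0]
After op 6 (STO M0): stack=[empty] mem=[13,0,0,0]
After op 7 (push 12): stack=[12] mem=[13,0,0,0]
After op 8 (push 2): stack=[12,2] mem=[13,0,0,0]
After op 9 (STO M2): stack=[12] mem=[13,0,2,0]
After op 10 (RCL M2): stack=[12,2] mem=[13,0,2,0]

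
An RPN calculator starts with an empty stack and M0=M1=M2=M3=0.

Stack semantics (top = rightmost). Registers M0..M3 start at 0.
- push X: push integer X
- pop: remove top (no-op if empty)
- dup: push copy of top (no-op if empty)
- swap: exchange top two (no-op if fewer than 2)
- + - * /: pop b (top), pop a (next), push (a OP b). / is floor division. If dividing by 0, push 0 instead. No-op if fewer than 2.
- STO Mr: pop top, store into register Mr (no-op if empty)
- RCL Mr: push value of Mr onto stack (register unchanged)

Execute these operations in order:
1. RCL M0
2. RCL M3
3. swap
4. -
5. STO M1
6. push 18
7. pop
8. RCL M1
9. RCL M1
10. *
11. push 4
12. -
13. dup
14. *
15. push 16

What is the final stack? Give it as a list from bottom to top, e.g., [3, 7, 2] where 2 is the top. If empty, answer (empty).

After op 1 (RCL M0): stack=[0] mem=[0,0,0,0]
After op 2 (RCL M3): stack=[0,0] mem=[0,0,0,0]
After op 3 (swap): stack=[0,0] mem=[0,0,0,0]
After op 4 (-): stack=[0] mem=[0,0,0,0]
After op 5 (STO M1): stack=[empty] mem=[0,0,0,0]
After op 6 (push 18): stack=[18] mem=[0,0,0,0]
After op 7 (pop): stack=[empty] mem=[0,0,0,0]
After op 8 (RCL M1): stack=[0] mem=[0,0,0,0]
After op 9 (RCL M1): stack=[0,0] mem=[0,0,0,0]
After op 10 (*): stack=[0] mem=[0,0,0,0]
After op 11 (push 4): stack=[0,4] mem=[0,0,0,0]
After op 12 (-): stack=[-4] mem=[0,0,0,0]
After op 13 (dup): stack=[-4,-4] mem=[0,0,0,0]
After op 14 (*): stack=[16] mem=[0,0,0,0]
After op 15 (push 16): stack=[16,16] mem=[0,0,0,0]

Answer: [16, 16]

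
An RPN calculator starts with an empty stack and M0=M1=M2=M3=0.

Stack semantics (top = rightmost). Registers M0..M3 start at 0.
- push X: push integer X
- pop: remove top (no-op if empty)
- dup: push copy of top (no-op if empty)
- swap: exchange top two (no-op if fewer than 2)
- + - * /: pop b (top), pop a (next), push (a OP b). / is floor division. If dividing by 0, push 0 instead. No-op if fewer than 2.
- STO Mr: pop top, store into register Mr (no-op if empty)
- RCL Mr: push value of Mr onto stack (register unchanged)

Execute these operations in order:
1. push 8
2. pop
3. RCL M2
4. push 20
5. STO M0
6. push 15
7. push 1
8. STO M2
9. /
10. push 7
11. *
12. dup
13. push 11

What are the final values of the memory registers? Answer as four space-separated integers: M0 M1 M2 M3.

After op 1 (push 8): stack=[8] mem=[0,0,0,0]
After op 2 (pop): stack=[empty] mem=[0,0,0,0]
After op 3 (RCL M2): stack=[0] mem=[0,0,0,0]
After op 4 (push 20): stack=[0,20] mem=[0,0,0,0]
After op 5 (STO M0): stack=[0] mem=[20,0,0,0]
After op 6 (push 15): stack=[0,15] mem=[20,0,0,0]
After op 7 (push 1): stack=[0,15,1] mem=[20,0,0,0]
After op 8 (STO M2): stack=[0,15] mem=[20,0,1,0]
After op 9 (/): stack=[0] mem=[20,0,1,0]
After op 10 (push 7): stack=[0,7] mem=[20,0,1,0]
After op 11 (*): stack=[0] mem=[20,0,1,0]
After op 12 (dup): stack=[0,0] mem=[20,0,1,0]
After op 13 (push 11): stack=[0,0,11] mem=[20,0,1,0]

Answer: 20 0 1 0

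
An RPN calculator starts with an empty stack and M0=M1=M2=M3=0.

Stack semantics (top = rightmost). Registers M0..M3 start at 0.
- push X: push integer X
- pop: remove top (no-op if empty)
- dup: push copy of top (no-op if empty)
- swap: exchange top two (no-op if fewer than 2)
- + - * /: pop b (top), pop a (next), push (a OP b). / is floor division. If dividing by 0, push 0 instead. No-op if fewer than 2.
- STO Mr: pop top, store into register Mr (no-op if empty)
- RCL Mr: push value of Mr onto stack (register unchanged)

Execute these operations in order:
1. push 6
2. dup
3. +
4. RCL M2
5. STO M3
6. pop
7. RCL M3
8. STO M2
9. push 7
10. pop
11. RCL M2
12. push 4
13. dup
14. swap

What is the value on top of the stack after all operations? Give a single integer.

Answer: 4

Derivation:
After op 1 (push 6): stack=[6] mem=[0,0,0,0]
After op 2 (dup): stack=[6,6] mem=[0,0,0,0]
After op 3 (+): stack=[12] mem=[0,0,0,0]
After op 4 (RCL M2): stack=[12,0] mem=[0,0,0,0]
After op 5 (STO M3): stack=[12] mem=[0,0,0,0]
After op 6 (pop): stack=[empty] mem=[0,0,0,0]
After op 7 (RCL M3): stack=[0] mem=[0,0,0,0]
After op 8 (STO M2): stack=[empty] mem=[0,0,0,0]
After op 9 (push 7): stack=[7] mem=[0,0,0,0]
After op 10 (pop): stack=[empty] mem=[0,0,0,0]
After op 11 (RCL M2): stack=[0] mem=[0,0,0,0]
After op 12 (push 4): stack=[0,4] mem=[0,0,0,0]
After op 13 (dup): stack=[0,4,4] mem=[0,0,0,0]
After op 14 (swap): stack=[0,4,4] mem=[0,0,0,0]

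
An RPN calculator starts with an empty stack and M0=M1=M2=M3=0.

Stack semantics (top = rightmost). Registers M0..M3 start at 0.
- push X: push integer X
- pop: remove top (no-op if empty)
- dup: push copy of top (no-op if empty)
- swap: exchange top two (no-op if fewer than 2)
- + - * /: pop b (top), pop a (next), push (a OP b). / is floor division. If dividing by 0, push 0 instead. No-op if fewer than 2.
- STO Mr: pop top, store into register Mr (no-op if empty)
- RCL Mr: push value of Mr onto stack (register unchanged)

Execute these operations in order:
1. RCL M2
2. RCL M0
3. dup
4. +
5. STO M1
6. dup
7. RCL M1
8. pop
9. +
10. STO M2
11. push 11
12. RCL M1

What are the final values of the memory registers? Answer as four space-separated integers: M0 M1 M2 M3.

After op 1 (RCL M2): stack=[0] mem=[0,0,0,0]
After op 2 (RCL M0): stack=[0,0] mem=[0,0,0,0]
After op 3 (dup): stack=[0,0,0] mem=[0,0,0,0]
After op 4 (+): stack=[0,0] mem=[0,0,0,0]
After op 5 (STO M1): stack=[0] mem=[0,0,0,0]
After op 6 (dup): stack=[0,0] mem=[0,0,0,0]
After op 7 (RCL M1): stack=[0,0,0] mem=[0,0,0,0]
After op 8 (pop): stack=[0,0] mem=[0,0,0,0]
After op 9 (+): stack=[0] mem=[0,0,0,0]
After op 10 (STO M2): stack=[empty] mem=[0,0,0,0]
After op 11 (push 11): stack=[11] mem=[0,0,0,0]
After op 12 (RCL M1): stack=[11,0] mem=[0,0,0,0]

Answer: 0 0 0 0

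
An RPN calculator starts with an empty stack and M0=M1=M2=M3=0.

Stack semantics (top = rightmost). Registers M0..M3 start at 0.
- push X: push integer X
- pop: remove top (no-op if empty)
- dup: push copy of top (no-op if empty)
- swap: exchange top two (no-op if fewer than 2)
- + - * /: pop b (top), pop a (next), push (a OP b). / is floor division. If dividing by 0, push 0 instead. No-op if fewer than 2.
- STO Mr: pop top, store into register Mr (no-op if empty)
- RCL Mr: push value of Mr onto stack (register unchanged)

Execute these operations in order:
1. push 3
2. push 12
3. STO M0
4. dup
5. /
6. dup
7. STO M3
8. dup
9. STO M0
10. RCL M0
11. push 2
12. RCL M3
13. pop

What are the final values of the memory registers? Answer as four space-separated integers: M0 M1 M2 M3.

After op 1 (push 3): stack=[3] mem=[0,0,0,0]
After op 2 (push 12): stack=[3,12] mem=[0,0,0,0]
After op 3 (STO M0): stack=[3] mem=[12,0,0,0]
After op 4 (dup): stack=[3,3] mem=[12,0,0,0]
After op 5 (/): stack=[1] mem=[12,0,0,0]
After op 6 (dup): stack=[1,1] mem=[12,0,0,0]
After op 7 (STO M3): stack=[1] mem=[12,0,0,1]
After op 8 (dup): stack=[1,1] mem=[12,0,0,1]
After op 9 (STO M0): stack=[1] mem=[1,0,0,1]
After op 10 (RCL M0): stack=[1,1] mem=[1,0,0,1]
After op 11 (push 2): stack=[1,1,2] mem=[1,0,0,1]
After op 12 (RCL M3): stack=[1,1,2,1] mem=[1,0,0,1]
After op 13 (pop): stack=[1,1,2] mem=[1,0,0,1]

Answer: 1 0 0 1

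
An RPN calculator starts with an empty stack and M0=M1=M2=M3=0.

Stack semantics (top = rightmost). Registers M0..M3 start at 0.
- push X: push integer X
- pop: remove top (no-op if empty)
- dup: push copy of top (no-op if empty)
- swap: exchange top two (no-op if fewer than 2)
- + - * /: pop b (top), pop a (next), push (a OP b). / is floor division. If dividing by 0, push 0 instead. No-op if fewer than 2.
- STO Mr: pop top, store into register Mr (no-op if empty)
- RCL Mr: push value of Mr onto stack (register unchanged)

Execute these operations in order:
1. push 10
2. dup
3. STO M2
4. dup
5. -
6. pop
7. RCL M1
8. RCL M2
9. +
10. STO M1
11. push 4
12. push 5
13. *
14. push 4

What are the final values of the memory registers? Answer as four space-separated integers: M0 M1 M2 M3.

After op 1 (push 10): stack=[10] mem=[0,0,0,0]
After op 2 (dup): stack=[10,10] mem=[0,0,0,0]
After op 3 (STO M2): stack=[10] mem=[0,0,10,0]
After op 4 (dup): stack=[10,10] mem=[0,0,10,0]
After op 5 (-): stack=[0] mem=[0,0,10,0]
After op 6 (pop): stack=[empty] mem=[0,0,10,0]
After op 7 (RCL M1): stack=[0] mem=[0,0,10,0]
After op 8 (RCL M2): stack=[0,10] mem=[0,0,10,0]
After op 9 (+): stack=[10] mem=[0,0,10,0]
After op 10 (STO M1): stack=[empty] mem=[0,10,10,0]
After op 11 (push 4): stack=[4] mem=[0,10,10,0]
After op 12 (push 5): stack=[4,5] mem=[0,10,10,0]
After op 13 (*): stack=[20] mem=[0,10,10,0]
After op 14 (push 4): stack=[20,4] mem=[0,10,10,0]

Answer: 0 10 10 0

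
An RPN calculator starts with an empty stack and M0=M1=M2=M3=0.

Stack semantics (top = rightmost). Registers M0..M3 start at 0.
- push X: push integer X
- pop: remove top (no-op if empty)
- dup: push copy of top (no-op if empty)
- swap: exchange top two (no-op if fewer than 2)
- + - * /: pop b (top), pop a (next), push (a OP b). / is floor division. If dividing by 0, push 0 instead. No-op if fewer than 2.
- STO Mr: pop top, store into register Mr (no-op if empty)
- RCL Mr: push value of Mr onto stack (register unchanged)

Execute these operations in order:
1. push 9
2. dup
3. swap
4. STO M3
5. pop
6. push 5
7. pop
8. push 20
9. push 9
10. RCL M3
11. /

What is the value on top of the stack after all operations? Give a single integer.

Answer: 1

Derivation:
After op 1 (push 9): stack=[9] mem=[0,0,0,0]
After op 2 (dup): stack=[9,9] mem=[0,0,0,0]
After op 3 (swap): stack=[9,9] mem=[0,0,0,0]
After op 4 (STO M3): stack=[9] mem=[0,0,0,9]
After op 5 (pop): stack=[empty] mem=[0,0,0,9]
After op 6 (push 5): stack=[5] mem=[0,0,0,9]
After op 7 (pop): stack=[empty] mem=[0,0,0,9]
After op 8 (push 20): stack=[20] mem=[0,0,0,9]
After op 9 (push 9): stack=[20,9] mem=[0,0,0,9]
After op 10 (RCL M3): stack=[20,9,9] mem=[0,0,0,9]
After op 11 (/): stack=[20,1] mem=[0,0,0,9]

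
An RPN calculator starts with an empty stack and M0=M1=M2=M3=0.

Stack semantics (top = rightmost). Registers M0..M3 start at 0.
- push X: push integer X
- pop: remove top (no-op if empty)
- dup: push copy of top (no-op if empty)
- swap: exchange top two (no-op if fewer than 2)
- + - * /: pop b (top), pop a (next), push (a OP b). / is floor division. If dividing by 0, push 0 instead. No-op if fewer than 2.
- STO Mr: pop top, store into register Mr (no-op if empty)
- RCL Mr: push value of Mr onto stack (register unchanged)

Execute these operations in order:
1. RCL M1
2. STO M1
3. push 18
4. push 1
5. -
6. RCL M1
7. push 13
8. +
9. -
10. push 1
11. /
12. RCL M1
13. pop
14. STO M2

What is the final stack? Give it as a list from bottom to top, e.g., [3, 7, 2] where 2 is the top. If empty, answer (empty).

After op 1 (RCL M1): stack=[0] mem=[0,0,0,0]
After op 2 (STO M1): stack=[empty] mem=[0,0,0,0]
After op 3 (push 18): stack=[18] mem=[0,0,0,0]
After op 4 (push 1): stack=[18,1] mem=[0,0,0,0]
After op 5 (-): stack=[17] mem=[0,0,0,0]
After op 6 (RCL M1): stack=[17,0] mem=[0,0,0,0]
After op 7 (push 13): stack=[17,0,13] mem=[0,0,0,0]
After op 8 (+): stack=[17,13] mem=[0,0,0,0]
After op 9 (-): stack=[4] mem=[0,0,0,0]
After op 10 (push 1): stack=[4,1] mem=[0,0,0,0]
After op 11 (/): stack=[4] mem=[0,0,0,0]
After op 12 (RCL M1): stack=[4,0] mem=[0,0,0,0]
After op 13 (pop): stack=[4] mem=[0,0,0,0]
After op 14 (STO M2): stack=[empty] mem=[0,0,4,0]

Answer: (empty)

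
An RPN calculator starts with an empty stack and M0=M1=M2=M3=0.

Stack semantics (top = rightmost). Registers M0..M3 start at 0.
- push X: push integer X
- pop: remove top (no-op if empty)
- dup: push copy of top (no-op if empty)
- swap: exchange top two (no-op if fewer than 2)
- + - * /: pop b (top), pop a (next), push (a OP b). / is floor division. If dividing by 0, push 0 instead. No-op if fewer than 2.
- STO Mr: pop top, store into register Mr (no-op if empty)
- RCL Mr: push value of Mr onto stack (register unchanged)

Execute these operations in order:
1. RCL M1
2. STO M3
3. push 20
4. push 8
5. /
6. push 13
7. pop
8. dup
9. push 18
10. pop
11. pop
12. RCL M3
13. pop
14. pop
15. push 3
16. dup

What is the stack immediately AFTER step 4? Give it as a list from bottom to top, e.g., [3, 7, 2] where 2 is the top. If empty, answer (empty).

After op 1 (RCL M1): stack=[0] mem=[0,0,0,0]
After op 2 (STO M3): stack=[empty] mem=[0,0,0,0]
After op 3 (push 20): stack=[20] mem=[0,0,0,0]
After op 4 (push 8): stack=[20,8] mem=[0,0,0,0]

[20, 8]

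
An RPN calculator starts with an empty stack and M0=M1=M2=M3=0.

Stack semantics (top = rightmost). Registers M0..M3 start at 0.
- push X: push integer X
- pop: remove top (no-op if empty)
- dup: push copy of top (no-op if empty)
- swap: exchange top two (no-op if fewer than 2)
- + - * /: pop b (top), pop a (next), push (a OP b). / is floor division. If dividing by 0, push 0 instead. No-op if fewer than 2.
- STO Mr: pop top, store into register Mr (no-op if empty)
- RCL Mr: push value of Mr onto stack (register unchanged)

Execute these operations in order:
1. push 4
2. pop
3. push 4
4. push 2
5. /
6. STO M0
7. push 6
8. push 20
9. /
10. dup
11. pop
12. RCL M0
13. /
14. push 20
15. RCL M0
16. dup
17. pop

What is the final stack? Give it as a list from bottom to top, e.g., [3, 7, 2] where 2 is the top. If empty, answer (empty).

Answer: [0, 20, 2]

Derivation:
After op 1 (push 4): stack=[4] mem=[0,0,0,0]
After op 2 (pop): stack=[empty] mem=[0,0,0,0]
After op 3 (push 4): stack=[4] mem=[0,0,0,0]
After op 4 (push 2): stack=[4,2] mem=[0,0,0,0]
After op 5 (/): stack=[2] mem=[0,0,0,0]
After op 6 (STO M0): stack=[empty] mem=[2,0,0,0]
After op 7 (push 6): stack=[6] mem=[2,0,0,0]
After op 8 (push 20): stack=[6,20] mem=[2,0,0,0]
After op 9 (/): stack=[0] mem=[2,0,0,0]
After op 10 (dup): stack=[0,0] mem=[2,0,0,0]
After op 11 (pop): stack=[0] mem=[2,0,0,0]
After op 12 (RCL M0): stack=[0,2] mem=[2,0,0,0]
After op 13 (/): stack=[0] mem=[2,0,0,0]
After op 14 (push 20): stack=[0,20] mem=[2,0,0,0]
After op 15 (RCL M0): stack=[0,20,2] mem=[2,0,0,0]
After op 16 (dup): stack=[0,20,2,2] mem=[2,0,0,0]
After op 17 (pop): stack=[0,20,2] mem=[2,0,0,0]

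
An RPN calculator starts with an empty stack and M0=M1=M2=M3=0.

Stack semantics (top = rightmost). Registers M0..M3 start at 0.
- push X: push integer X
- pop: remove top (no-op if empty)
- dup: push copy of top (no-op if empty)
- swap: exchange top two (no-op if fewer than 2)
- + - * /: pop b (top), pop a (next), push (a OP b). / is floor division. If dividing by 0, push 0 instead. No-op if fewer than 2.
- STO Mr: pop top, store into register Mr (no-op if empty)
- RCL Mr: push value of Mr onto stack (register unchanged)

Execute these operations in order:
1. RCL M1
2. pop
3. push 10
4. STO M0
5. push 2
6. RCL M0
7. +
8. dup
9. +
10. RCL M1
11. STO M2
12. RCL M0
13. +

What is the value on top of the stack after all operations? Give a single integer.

Answer: 34

Derivation:
After op 1 (RCL M1): stack=[0] mem=[0,0,0,0]
After op 2 (pop): stack=[empty] mem=[0,0,0,0]
After op 3 (push 10): stack=[10] mem=[0,0,0,0]
After op 4 (STO M0): stack=[empty] mem=[10,0,0,0]
After op 5 (push 2): stack=[2] mem=[10,0,0,0]
After op 6 (RCL M0): stack=[2,10] mem=[10,0,0,0]
After op 7 (+): stack=[12] mem=[10,0,0,0]
After op 8 (dup): stack=[12,12] mem=[10,0,0,0]
After op 9 (+): stack=[24] mem=[10,0,0,0]
After op 10 (RCL M1): stack=[24,0] mem=[10,0,0,0]
After op 11 (STO M2): stack=[24] mem=[10,0,0,0]
After op 12 (RCL M0): stack=[24,10] mem=[10,0,0,0]
After op 13 (+): stack=[34] mem=[10,0,0,0]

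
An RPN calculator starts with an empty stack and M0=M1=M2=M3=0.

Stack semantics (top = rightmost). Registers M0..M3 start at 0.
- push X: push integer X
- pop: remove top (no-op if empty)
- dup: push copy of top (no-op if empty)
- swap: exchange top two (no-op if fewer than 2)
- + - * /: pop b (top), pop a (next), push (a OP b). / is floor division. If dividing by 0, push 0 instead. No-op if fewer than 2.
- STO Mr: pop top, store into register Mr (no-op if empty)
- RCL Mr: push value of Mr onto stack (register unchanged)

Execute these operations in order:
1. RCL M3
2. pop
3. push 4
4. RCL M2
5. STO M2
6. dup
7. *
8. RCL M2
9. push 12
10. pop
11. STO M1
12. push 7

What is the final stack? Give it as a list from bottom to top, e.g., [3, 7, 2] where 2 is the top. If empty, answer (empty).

After op 1 (RCL M3): stack=[0] mem=[0,0,0,0]
After op 2 (pop): stack=[empty] mem=[0,0,0,0]
After op 3 (push 4): stack=[4] mem=[0,0,0,0]
After op 4 (RCL M2): stack=[4,0] mem=[0,0,0,0]
After op 5 (STO M2): stack=[4] mem=[0,0,0,0]
After op 6 (dup): stack=[4,4] mem=[0,0,0,0]
After op 7 (*): stack=[16] mem=[0,0,0,0]
After op 8 (RCL M2): stack=[16,0] mem=[0,0,0,0]
After op 9 (push 12): stack=[16,0,12] mem=[0,0,0,0]
After op 10 (pop): stack=[16,0] mem=[0,0,0,0]
After op 11 (STO M1): stack=[16] mem=[0,0,0,0]
After op 12 (push 7): stack=[16,7] mem=[0,0,0,0]

Answer: [16, 7]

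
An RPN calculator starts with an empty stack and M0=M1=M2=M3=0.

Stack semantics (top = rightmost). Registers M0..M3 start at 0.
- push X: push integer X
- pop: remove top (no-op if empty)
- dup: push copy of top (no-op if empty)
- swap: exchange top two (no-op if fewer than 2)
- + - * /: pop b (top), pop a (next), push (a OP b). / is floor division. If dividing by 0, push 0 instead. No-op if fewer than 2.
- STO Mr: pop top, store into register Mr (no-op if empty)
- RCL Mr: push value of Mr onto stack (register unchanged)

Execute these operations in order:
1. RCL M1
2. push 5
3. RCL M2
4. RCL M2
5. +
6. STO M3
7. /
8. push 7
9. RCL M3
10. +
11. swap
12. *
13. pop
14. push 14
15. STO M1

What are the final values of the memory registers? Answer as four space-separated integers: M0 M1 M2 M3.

Answer: 0 14 0 0

Derivation:
After op 1 (RCL M1): stack=[0] mem=[0,0,0,0]
After op 2 (push 5): stack=[0,5] mem=[0,0,0,0]
After op 3 (RCL M2): stack=[0,5,0] mem=[0,0,0,0]
After op 4 (RCL M2): stack=[0,5,0,0] mem=[0,0,0,0]
After op 5 (+): stack=[0,5,0] mem=[0,0,0,0]
After op 6 (STO M3): stack=[0,5] mem=[0,0,0,0]
After op 7 (/): stack=[0] mem=[0,0,0,0]
After op 8 (push 7): stack=[0,7] mem=[0,0,0,0]
After op 9 (RCL M3): stack=[0,7,0] mem=[0,0,0,0]
After op 10 (+): stack=[0,7] mem=[0,0,0,0]
After op 11 (swap): stack=[7,0] mem=[0,0,0,0]
After op 12 (*): stack=[0] mem=[0,0,0,0]
After op 13 (pop): stack=[empty] mem=[0,0,0,0]
After op 14 (push 14): stack=[14] mem=[0,0,0,0]
After op 15 (STO M1): stack=[empty] mem=[0,14,0,0]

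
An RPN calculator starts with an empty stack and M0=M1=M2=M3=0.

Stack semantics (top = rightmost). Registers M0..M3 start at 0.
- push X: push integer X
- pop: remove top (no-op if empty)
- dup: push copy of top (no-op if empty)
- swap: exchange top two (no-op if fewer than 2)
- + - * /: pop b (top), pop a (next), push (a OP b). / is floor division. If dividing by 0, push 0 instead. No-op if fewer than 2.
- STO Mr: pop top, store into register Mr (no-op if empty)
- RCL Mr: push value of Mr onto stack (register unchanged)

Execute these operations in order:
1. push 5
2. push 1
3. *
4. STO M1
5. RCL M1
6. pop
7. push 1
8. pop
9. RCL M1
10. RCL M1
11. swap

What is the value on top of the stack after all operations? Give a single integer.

After op 1 (push 5): stack=[5] mem=[0,0,0,0]
After op 2 (push 1): stack=[5,1] mem=[0,0,0,0]
After op 3 (*): stack=[5] mem=[0,0,0,0]
After op 4 (STO M1): stack=[empty] mem=[0,5,0,0]
After op 5 (RCL M1): stack=[5] mem=[0,5,0,0]
After op 6 (pop): stack=[empty] mem=[0,5,0,0]
After op 7 (push 1): stack=[1] mem=[0,5,0,0]
After op 8 (pop): stack=[empty] mem=[0,5,0,0]
After op 9 (RCL M1): stack=[5] mem=[0,5,0,0]
After op 10 (RCL M1): stack=[5,5] mem=[0,5,0,0]
After op 11 (swap): stack=[5,5] mem=[0,5,0,0]

Answer: 5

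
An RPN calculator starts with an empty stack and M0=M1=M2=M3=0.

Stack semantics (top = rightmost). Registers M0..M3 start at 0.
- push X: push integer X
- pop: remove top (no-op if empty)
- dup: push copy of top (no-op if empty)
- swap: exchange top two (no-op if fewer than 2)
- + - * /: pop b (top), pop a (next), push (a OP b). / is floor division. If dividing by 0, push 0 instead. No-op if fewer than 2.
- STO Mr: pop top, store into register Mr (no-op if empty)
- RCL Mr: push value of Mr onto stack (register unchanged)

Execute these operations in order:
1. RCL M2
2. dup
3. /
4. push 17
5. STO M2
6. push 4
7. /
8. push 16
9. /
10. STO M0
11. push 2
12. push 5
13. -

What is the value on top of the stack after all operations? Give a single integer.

After op 1 (RCL M2): stack=[0] mem=[0,0,0,0]
After op 2 (dup): stack=[0,0] mem=[0,0,0,0]
After op 3 (/): stack=[0] mem=[0,0,0,0]
After op 4 (push 17): stack=[0,17] mem=[0,0,0,0]
After op 5 (STO M2): stack=[0] mem=[0,0,17,0]
After op 6 (push 4): stack=[0,4] mem=[0,0,17,0]
After op 7 (/): stack=[0] mem=[0,0,17,0]
After op 8 (push 16): stack=[0,16] mem=[0,0,17,0]
After op 9 (/): stack=[0] mem=[0,0,17,0]
After op 10 (STO M0): stack=[empty] mem=[0,0,17,0]
After op 11 (push 2): stack=[2] mem=[0,0,17,0]
After op 12 (push 5): stack=[2,5] mem=[0,0,17,0]
After op 13 (-): stack=[-3] mem=[0,0,17,0]

Answer: -3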